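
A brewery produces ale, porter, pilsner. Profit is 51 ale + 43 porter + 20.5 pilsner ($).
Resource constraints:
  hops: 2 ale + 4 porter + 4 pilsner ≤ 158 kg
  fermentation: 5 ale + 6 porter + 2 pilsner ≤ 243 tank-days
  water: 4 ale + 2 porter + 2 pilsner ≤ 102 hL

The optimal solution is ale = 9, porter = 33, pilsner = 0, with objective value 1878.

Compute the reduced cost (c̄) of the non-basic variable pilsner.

At the optimum: hops uses 150 of 158 (slack = 8); fermentation uses 243 of 243 (binding); water uses 102 of 102 (binding).
Since hops is not tight, its dual is 0.
The binding rows give the dual system: 5·y_fermentation + 4·y_water = 51 and 6·y_fermentation + 2·y_water = 43.
This yields shadow prices y_fermentation = 5, y_water = 6.5.
Reduced cost of pilsner: c₃ − yᵀa₃ = 20.5 − (5·2 + 6.5·2) = 20.5 − 23 = -2.5.

-2.5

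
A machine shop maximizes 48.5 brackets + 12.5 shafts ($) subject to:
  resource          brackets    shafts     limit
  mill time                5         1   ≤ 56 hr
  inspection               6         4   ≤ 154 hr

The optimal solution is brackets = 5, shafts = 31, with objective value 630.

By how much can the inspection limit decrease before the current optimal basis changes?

Binding constraints: mill time, inspection. The basis is B = [[5,1],[6,4]] with det 14.
Per unit decrease in inspection, x* moves by d = (0.0714, -0.3571).
The basis stays optimal until shafts reaches 0; allowable decrease = 86.8 hr.

86.8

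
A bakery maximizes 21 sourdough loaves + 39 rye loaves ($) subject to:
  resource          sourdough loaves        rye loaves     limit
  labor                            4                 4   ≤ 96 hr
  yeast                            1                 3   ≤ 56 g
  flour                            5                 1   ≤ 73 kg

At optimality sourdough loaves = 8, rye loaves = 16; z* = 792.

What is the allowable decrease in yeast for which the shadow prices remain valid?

8.5

Binding constraints: labor, yeast. The basis is B = [[4,4],[1,3]] with det 8.
Per unit decrease in yeast, x* moves by d = (0.5, -0.5).
The basis stays optimal until flour becomes binding; allowable decrease = 8.5 g.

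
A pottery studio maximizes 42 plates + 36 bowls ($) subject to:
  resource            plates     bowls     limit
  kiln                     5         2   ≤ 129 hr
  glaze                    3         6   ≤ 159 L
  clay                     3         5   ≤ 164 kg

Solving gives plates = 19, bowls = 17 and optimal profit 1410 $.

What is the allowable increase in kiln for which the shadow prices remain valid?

Binding constraints: kiln, glaze. The basis is B = [[5,2],[3,6]] with det 24.
Per unit increase in kiln, x* moves by d = (0.25, -0.125).
The basis stays optimal until bowls reaches 0; allowable increase = 136 hr.

136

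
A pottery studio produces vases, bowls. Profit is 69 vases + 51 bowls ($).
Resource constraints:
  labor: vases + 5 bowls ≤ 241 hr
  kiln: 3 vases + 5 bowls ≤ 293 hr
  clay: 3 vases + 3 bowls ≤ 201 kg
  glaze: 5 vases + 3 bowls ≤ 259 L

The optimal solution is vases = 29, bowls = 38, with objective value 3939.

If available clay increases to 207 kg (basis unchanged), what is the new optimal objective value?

Binding: clay and glaze. Non-binding: labor (22 unused), kiln (16 unused).
Slack constraints have shadow price 0 (complementary slackness).
The binding rows give the dual system: 3·y_clay + 5·y_glaze = 69 and 3·y_clay + 3·y_glaze = 51.
Solving: y_clay = 8, y_glaze = 9.
Δz = y_clay·Δb = 8 × (6) = 48, so new z* = 3939 + 48 = 3987.

3987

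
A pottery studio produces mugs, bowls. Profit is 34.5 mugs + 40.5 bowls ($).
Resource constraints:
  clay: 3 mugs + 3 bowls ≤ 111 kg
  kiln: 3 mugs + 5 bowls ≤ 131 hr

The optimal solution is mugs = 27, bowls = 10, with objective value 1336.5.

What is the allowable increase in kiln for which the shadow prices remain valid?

54

Binding constraints: clay, kiln. The basis is B = [[3,3],[3,5]] with det 6.
Per unit increase in kiln, x* moves by d = (-0.5, 0.5).
The basis stays optimal until mugs reaches 0; allowable increase = 54 hr.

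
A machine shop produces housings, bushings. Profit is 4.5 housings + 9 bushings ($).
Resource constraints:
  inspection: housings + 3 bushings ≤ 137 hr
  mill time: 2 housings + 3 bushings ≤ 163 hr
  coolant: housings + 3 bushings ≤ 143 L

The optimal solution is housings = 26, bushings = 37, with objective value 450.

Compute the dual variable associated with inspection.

At the optimum: inspection uses 137 of 137 (binding); mill time uses 163 of 163 (binding); coolant uses 137 of 143 (slack = 6).
Slack constraints have shadow price 0 (complementary slackness).
The binding rows give the dual system: 1·y_inspection + 2·y_mill time = 4.5 and 3·y_inspection + 3·y_mill time = 9.
This yields shadow prices y_inspection = 1.5, y_mill time = 1.5.
Shadow price of inspection = 1.5.

1.5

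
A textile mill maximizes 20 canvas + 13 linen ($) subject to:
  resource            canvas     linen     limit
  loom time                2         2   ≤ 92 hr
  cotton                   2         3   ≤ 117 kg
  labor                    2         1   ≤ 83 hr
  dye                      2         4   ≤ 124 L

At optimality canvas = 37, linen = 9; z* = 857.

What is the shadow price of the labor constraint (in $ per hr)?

Check each constraint at x*: loom time 92/92 (tight); cotton 101/117 (slack 16); labor 83/83 (tight); dye 110/124 (slack 14).
Since cotton, dye are not tight, their duals are 0.
From A_Bᵀ y = c: 2·y_loom time + 2·y_labor = 20; 2·y_loom time + 1·y_labor = 13.
→ y_loom time = 3 and y_labor = 7.
Shadow price of labor = 7.

7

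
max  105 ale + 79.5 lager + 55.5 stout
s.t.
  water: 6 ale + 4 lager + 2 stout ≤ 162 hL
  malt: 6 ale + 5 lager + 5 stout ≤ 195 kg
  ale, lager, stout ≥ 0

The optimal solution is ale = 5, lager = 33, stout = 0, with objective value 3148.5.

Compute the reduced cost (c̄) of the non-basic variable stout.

-8

At the optimum: water uses 162 of 162 (binding); malt uses 195 of 195 (binding).
The binding rows give the dual system: 6·y_water + 6·y_malt = 105 and 4·y_water + 5·y_malt = 79.5.
Solving: y_water = 8, y_malt = 9.5.
Reduced cost of stout: c₃ − yᵀa₃ = 55.5 − (8·2 + 9.5·5) = 55.5 − 63.5 = -8.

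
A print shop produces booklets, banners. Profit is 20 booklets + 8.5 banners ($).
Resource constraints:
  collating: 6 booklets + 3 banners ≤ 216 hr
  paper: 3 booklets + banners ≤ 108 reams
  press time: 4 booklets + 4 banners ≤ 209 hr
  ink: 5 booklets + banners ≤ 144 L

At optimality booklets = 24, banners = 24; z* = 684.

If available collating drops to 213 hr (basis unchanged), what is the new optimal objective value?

Check each constraint at x*: collating 216/216 (tight); paper 96/108 (slack 12); press time 192/209 (slack 17); ink 144/144 (tight).
By complementary slackness, y = 0 for the non-binding constraints.
From A_Bᵀ y = c: 6·y_collating + 5·y_ink = 20; 3·y_collating + 1·y_ink = 8.5.
This yields shadow prices y_collating = 2.5, y_ink = 1.
Δz = y_collating·Δb = 2.5 × (-3) = -7.5, so new z* = 684 − 7.5 = 676.5.

676.5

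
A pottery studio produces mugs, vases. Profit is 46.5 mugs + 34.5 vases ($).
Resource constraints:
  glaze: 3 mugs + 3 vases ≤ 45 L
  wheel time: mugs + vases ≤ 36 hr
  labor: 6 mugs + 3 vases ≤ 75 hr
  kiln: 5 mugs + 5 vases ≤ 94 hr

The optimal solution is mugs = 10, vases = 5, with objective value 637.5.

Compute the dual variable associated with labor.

Check each constraint at x*: glaze 45/45 (tight); wheel time 15/36 (slack 21); labor 75/75 (tight); kiln 75/94 (slack 19).
By complementary slackness, y = 0 for the non-binding constraints.
Dual feasibility on the basic columns requires 3·y_glaze + 6·y_labor = 46.5, 3·y_glaze + 3·y_labor = 34.5.
Solving: y_glaze = 7.5, y_labor = 4.
Shadow price of labor = 4.

4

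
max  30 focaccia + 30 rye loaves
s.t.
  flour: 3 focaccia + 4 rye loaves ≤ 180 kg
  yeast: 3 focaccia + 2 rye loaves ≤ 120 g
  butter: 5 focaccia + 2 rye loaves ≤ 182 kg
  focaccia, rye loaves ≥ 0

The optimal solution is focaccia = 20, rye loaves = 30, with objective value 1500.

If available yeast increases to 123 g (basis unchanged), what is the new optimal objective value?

1515

Binding: flour and yeast. Non-binding: butter (22 unused).
Since butter is not tight, its dual is 0.
From A_Bᵀ y = c: 3·y_flour + 3·y_yeast = 30; 4·y_flour + 2·y_yeast = 30.
Solving: y_flour = 5, y_yeast = 5.
Δz = y_yeast·Δb = 5 × (3) = 15, so new z* = 1500 + 15 = 1515.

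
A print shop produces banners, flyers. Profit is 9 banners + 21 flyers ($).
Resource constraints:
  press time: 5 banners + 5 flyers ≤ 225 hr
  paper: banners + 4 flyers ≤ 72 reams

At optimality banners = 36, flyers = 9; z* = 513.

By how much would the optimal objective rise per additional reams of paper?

4

At the optimum: press time uses 225 of 225 (binding); paper uses 72 of 72 (binding).
From A_Bᵀ y = c: 5·y_press time + 1·y_paper = 9; 5·y_press time + 4·y_paper = 21.
This yields shadow prices y_press time = 1, y_paper = 4.
Shadow price of paper = 4.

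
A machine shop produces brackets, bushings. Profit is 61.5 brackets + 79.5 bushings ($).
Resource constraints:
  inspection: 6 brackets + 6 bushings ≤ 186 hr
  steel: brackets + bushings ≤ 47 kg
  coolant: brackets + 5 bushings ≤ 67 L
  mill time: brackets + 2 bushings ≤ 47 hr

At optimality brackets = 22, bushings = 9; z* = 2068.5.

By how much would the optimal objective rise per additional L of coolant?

4.5

Binding: inspection and coolant. Non-binding: steel (16 unused), mill time (7 unused).
By complementary slackness, y = 0 for the non-binding constraints.
Dual feasibility on the basic columns requires 6·y_inspection + 1·y_coolant = 61.5, 6·y_inspection + 5·y_coolant = 79.5.
→ y_inspection = 9.5 and y_coolant = 4.5.
Shadow price of coolant = 4.5.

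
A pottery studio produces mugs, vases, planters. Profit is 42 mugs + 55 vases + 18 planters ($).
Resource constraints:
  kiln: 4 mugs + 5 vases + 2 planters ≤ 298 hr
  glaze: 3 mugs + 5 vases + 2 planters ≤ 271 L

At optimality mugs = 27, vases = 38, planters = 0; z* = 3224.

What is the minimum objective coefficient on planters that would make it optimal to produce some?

22

At the optimum: kiln uses 298 of 298 (binding); glaze uses 271 of 271 (binding).
The binding rows give the dual system: 4·y_kiln + 3·y_glaze = 42 and 5·y_kiln + 5·y_glaze = 55.
This yields shadow prices y_kiln = 9, y_glaze = 2.
planters enters the basis when its profit ≥ yᵀa₃ = 9·2 + 2·2 = 22.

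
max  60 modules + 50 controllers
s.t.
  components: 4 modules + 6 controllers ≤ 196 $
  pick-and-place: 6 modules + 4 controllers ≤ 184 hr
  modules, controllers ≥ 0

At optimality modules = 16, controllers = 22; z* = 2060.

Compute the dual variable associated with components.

3

Both components and pick-and-place are binding at x*.
The binding rows give the dual system: 4·y_components + 6·y_pick-and-place = 60 and 6·y_components + 4·y_pick-and-place = 50.
Solving: y_components = 3, y_pick-and-place = 8.
Shadow price of components = 3.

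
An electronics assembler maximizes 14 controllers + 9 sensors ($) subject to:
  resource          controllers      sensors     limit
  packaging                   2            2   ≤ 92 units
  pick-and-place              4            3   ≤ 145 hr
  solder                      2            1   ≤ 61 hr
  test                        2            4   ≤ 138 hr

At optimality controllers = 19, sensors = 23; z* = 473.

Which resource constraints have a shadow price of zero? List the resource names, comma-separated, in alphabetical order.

packaging: 84/92 (slack 8)
pick-and-place: 145/145 (binding)
solder: 61/61 (binding)
test: 130/138 (slack 8)
By complementary slackness, a constraint with positive slack has shadow price 0 → packaging, test.

packaging, test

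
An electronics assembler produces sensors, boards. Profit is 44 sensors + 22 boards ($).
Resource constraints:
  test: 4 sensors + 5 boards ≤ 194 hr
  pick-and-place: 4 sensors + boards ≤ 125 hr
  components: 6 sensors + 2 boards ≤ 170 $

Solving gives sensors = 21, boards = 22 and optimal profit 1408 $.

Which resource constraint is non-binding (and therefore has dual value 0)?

pick-and-place

test: 194/194 (binding)
pick-and-place: 106/125 (slack 19)
components: 170/170 (binding)
By complementary slackness, a constraint with positive slack has shadow price 0 → pick-and-place.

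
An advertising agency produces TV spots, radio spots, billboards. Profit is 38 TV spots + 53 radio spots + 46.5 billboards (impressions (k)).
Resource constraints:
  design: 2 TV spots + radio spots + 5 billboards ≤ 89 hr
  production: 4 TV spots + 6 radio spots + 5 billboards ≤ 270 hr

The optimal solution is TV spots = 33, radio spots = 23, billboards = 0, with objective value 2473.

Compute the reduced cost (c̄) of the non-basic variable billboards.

-6

At the optimum: design uses 89 of 89 (binding); production uses 270 of 270 (binding).
Dual feasibility on the basic columns requires 2·y_design + 4·y_production = 38, 1·y_design + 6·y_production = 53.
This yields shadow prices y_design = 2, y_production = 8.5.
Reduced cost of billboards: c₃ − yᵀa₃ = 46.5 − (2·5 + 8.5·5) = 46.5 − 52.5 = -6.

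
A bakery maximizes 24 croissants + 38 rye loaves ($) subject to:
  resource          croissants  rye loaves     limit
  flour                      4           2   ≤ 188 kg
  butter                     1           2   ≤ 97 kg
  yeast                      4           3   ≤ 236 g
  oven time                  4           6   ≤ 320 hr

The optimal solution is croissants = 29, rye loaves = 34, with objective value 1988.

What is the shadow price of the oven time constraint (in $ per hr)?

5

Check each constraint at x*: flour 184/188 (slack 4); butter 97/97 (tight); yeast 218/236 (slack 18); oven time 320/320 (tight).
Slack constraints have shadow price 0 (complementary slackness).
From A_Bᵀ y = c: 1·y_butter + 4·y_oven time = 24; 2·y_butter + 6·y_oven time = 38.
This yields shadow prices y_butter = 4, y_oven time = 5.
Shadow price of oven time = 5.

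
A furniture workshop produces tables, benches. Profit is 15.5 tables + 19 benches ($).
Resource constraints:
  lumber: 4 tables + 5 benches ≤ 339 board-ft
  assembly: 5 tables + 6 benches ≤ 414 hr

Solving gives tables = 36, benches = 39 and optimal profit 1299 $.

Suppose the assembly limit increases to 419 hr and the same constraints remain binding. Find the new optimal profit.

At the optimum: lumber uses 339 of 339 (binding); assembly uses 414 of 414 (binding).
Dual feasibility on the basic columns requires 4·y_lumber + 5·y_assembly = 15.5, 5·y_lumber + 6·y_assembly = 19.
This yields shadow prices y_lumber = 2, y_assembly = 1.5.
Δz = y_assembly·Δb = 1.5 × (5) = 7.5, so new z* = 1299 + 7.5 = 1306.5.

1306.5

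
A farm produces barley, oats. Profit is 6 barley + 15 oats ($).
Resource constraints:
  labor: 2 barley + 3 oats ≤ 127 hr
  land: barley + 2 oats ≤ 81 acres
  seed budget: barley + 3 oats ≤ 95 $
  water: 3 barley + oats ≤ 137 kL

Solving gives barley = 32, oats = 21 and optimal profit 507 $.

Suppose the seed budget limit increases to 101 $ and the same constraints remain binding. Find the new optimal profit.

531

Check each constraint at x*: labor 127/127 (tight); land 74/81 (slack 7); seed budget 95/95 (tight); water 117/137 (slack 20).
Slack constraints have shadow price 0 (complementary slackness).
From A_Bᵀ y = c: 2·y_labor + 1·y_seed budget = 6; 3·y_labor + 3·y_seed budget = 15.
This yields shadow prices y_labor = 1, y_seed budget = 4.
Δz = y_seed budget·Δb = 4 × (6) = 24, so new z* = 507 + 24 = 531.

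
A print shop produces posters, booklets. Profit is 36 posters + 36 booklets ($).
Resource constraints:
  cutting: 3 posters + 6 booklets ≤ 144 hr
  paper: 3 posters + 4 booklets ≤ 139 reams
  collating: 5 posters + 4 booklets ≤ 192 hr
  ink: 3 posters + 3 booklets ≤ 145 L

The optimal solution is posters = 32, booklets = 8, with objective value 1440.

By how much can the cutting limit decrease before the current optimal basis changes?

28.8

Binding constraints: cutting, collating. The basis is B = [[3,6],[5,4]] with det -18.
Per unit decrease in cutting, x* moves by d = (0.2222, -0.2778).
The basis stays optimal until booklets reaches 0; allowable decrease = 28.8 hr.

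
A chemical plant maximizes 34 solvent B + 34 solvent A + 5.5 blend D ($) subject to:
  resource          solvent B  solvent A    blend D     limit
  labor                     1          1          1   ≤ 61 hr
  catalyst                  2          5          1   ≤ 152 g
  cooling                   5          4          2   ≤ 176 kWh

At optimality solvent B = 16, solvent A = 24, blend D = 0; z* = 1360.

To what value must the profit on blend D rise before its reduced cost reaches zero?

Check each constraint at x*: labor 40/61 (slack 21); catalyst 152/152 (tight); cooling 176/176 (tight).
By complementary slackness, y = 0 for the non-binding constraint.
From A_Bᵀ y = c: 2·y_catalyst + 5·y_cooling = 34; 5·y_catalyst + 4·y_cooling = 34.
Solving: y_catalyst = 2, y_cooling = 6.
blend D enters the basis when its profit ≥ yᵀa₃ = 2·1 + 6·2 = 14.

14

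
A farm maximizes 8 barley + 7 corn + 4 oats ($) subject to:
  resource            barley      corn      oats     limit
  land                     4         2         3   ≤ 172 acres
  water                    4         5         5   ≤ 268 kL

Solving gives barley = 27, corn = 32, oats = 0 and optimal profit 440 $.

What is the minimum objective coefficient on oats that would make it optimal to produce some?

Both land and water are binding at x*.
The binding rows give the dual system: 4·y_land + 4·y_water = 8 and 2·y_land + 5·y_water = 7.
This yields shadow prices y_land = 1, y_water = 1.
oats enters the basis when its profit ≥ yᵀa₃ = 1·3 + 1·5 = 8.

8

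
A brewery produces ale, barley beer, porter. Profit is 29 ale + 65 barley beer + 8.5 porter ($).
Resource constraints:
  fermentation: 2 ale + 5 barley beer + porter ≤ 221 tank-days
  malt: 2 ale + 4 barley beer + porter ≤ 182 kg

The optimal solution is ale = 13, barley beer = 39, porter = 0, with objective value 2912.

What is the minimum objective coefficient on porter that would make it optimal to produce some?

14.5

Check each constraint at x*: fermentation 221/221 (tight); malt 182/182 (tight).
The binding rows give the dual system: 2·y_fermentation + 2·y_malt = 29 and 5·y_fermentation + 4·y_malt = 65.
→ y_fermentation = 7 and y_malt = 7.5.
porter enters the basis when its profit ≥ yᵀa₃ = 7·1 + 7.5·1 = 14.5.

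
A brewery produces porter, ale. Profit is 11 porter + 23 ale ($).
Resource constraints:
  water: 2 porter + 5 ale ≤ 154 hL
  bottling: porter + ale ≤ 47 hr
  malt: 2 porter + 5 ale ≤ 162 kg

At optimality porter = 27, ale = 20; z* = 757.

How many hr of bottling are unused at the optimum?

bottling used = 1·27 + 1·20 = 47; slack = 47 − 47 = 0.

0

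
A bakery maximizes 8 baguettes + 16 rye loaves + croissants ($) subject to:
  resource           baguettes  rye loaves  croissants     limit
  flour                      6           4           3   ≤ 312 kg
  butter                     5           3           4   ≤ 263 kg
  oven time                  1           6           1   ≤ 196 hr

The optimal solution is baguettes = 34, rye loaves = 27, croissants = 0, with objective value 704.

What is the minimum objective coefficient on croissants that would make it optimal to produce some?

Check each constraint at x*: flour 312/312 (tight); butter 251/263 (slack 12); oven time 196/196 (tight).
Since butter is not tight, its dual is 0.
From A_Bᵀ y = c: 6·y_flour + 1·y_oven time = 8; 4·y_flour + 6·y_oven time = 16.
Solving: y_flour = 1, y_oven time = 2.
croissants enters the basis when its profit ≥ yᵀa₃ = 1·3 + 2·1 = 5.

5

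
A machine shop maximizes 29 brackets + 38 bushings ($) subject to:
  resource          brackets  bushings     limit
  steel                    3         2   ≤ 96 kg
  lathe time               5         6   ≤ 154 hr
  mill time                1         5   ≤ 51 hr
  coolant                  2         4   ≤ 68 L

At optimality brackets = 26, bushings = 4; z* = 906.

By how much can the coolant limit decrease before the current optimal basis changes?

6.4

Binding constraints: lathe time, coolant. The basis is B = [[5,6],[2,4]] with det 8.
Per unit decrease in coolant, x* moves by d = (0.75, -0.625).
The basis stays optimal until bushings reaches 0; allowable decrease = 6.4 L.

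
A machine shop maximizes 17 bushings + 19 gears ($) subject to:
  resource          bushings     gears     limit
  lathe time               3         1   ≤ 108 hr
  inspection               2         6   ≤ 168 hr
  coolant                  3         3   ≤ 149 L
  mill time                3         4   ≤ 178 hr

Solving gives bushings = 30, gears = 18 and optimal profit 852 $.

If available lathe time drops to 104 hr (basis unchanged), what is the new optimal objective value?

Check each constraint at x*: lathe time 108/108 (tight); inspection 168/168 (tight); coolant 144/149 (slack 5); mill time 162/178 (slack 16).
Slack constraints have shadow price 0 (complementary slackness).
From A_Bᵀ y = c: 3·y_lathe time + 2·y_inspection = 17; 1·y_lathe time + 6·y_inspection = 19.
This yields shadow prices y_lathe time = 4, y_inspection = 2.5.
Δz = y_lathe time·Δb = 4 × (-4) = -16, so new z* = 852 − 16 = 836.

836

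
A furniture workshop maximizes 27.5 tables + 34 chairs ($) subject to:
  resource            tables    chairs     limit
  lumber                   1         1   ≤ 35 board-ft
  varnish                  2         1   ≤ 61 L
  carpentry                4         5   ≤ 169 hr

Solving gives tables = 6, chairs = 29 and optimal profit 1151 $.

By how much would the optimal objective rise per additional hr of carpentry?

6.5

Check each constraint at x*: lumber 35/35 (tight); varnish 41/61 (slack 20); carpentry 169/169 (tight).
Slack constraints have shadow price 0 (complementary slackness).
Dual feasibility on the basic columns requires 1·y_lumber + 4·y_carpentry = 27.5, 1·y_lumber + 5·y_carpentry = 34.
This yields shadow prices y_lumber = 1.5, y_carpentry = 6.5.
Shadow price of carpentry = 6.5.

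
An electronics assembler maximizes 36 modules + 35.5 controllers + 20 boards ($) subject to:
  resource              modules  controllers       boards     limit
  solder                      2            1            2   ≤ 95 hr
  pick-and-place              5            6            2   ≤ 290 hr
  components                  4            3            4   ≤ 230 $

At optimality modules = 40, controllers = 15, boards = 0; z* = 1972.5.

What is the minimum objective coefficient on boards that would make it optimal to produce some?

At the optimum: solder uses 95 of 95 (binding); pick-and-place uses 290 of 290 (binding); components uses 205 of 230 (slack = 25).
By complementary slackness, y = 0 for the non-binding constraint.
From A_Bᵀ y = c: 2·y_solder + 5·y_pick-and-place = 36; 1·y_solder + 6·y_pick-and-place = 35.5.
→ y_solder = 5.5 and y_pick-and-place = 5.
boards enters the basis when its profit ≥ yᵀa₃ = 5.5·2 + 5·2 = 21.

21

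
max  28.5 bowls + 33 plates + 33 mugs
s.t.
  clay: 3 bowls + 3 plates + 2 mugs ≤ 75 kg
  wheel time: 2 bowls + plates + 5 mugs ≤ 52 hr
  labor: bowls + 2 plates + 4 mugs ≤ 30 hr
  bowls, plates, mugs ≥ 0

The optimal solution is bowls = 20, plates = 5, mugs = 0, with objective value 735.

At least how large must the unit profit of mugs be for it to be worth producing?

34

Check each constraint at x*: clay 75/75 (tight); wheel time 45/52 (slack 7); labor 30/30 (tight).
Slack constraints have shadow price 0 (complementary slackness).
The binding rows give the dual system: 3·y_clay + 1·y_labor = 28.5 and 3·y_clay + 2·y_labor = 33.
→ y_clay = 8 and y_labor = 4.5.
mugs enters the basis when its profit ≥ yᵀa₃ = 8·2 + 4.5·4 = 34.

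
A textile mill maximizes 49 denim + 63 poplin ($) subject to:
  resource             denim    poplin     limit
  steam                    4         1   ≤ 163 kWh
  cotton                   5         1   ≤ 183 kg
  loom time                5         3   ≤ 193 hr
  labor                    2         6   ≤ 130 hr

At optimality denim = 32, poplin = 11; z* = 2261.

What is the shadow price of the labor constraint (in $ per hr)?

7

At the optimum: steam uses 139 of 163 (slack = 24); cotton uses 171 of 183 (slack = 12); loom time uses 193 of 193 (binding); labor uses 130 of 130 (binding).
Since steam, cotton are not tight, their duals are 0.
The binding rows give the dual system: 5·y_loom time + 2·y_labor = 49 and 3·y_loom time + 6·y_labor = 63.
Solving: y_loom time = 7, y_labor = 7.
Shadow price of labor = 7.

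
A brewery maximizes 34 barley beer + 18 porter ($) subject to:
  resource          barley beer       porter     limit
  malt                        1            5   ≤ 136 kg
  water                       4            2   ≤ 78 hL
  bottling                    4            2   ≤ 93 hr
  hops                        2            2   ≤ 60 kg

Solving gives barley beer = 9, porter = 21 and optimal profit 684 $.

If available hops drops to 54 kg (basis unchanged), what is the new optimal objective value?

Check each constraint at x*: malt 114/136 (slack 22); water 78/78 (tight); bottling 78/93 (slack 15); hops 60/60 (tight).
By complementary slackness, y = 0 for the non-binding constraints.
Dual feasibility on the basic columns requires 4·y_water + 2·y_hops = 34, 2·y_water + 2·y_hops = 18.
This yields shadow prices y_water = 8, y_hops = 1.
Δz = y_hops·Δb = 1 × (-6) = -6, so new z* = 684 − 6 = 678.

678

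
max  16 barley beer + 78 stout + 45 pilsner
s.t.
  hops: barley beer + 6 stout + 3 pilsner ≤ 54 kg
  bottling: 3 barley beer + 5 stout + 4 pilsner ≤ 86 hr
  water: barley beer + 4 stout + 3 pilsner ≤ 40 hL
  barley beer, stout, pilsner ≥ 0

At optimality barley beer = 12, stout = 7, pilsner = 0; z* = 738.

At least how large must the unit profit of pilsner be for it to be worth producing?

Binding: hops and water. Non-binding: bottling (15 unused).
Slack constraints have shadow price 0 (complementary slackness).
Dual feasibility on the basic columns requires 1·y_hops + 1·y_water = 16, 6·y_hops + 4·y_water = 78.
Solving: y_hops = 7, y_water = 9.
pilsner enters the basis when its profit ≥ yᵀa₃ = 7·3 + 9·3 = 48.

48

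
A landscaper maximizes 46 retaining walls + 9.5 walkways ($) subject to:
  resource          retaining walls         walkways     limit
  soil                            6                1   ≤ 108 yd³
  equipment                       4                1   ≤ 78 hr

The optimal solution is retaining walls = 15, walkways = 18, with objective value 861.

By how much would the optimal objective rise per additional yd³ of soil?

Check each constraint at x*: soil 108/108 (tight); equipment 78/78 (tight).
From A_Bᵀ y = c: 6·y_soil + 4·y_equipment = 46; 1·y_soil + 1·y_equipment = 9.5.
This yields shadow prices y_soil = 4, y_equipment = 5.5.
Shadow price of soil = 4.

4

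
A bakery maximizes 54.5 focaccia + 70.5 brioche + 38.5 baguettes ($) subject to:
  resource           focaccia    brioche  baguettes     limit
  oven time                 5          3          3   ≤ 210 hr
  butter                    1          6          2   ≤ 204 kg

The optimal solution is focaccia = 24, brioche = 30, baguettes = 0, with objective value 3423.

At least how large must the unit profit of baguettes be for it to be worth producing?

Check each constraint at x*: oven time 210/210 (tight); butter 204/204 (tight).
The binding rows give the dual system: 5·y_oven time + 1·y_butter = 54.5 and 3·y_oven time + 6·y_butter = 70.5.
This yields shadow prices y_oven time = 9.5, y_butter = 7.
baguettes enters the basis when its profit ≥ yᵀa₃ = 9.5·3 + 7·2 = 42.5.

42.5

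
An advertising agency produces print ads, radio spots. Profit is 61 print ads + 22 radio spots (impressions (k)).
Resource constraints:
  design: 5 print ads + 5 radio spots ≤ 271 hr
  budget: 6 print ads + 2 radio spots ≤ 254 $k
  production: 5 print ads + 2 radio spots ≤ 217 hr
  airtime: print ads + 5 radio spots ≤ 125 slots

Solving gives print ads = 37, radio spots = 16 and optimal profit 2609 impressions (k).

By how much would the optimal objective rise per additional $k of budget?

6

At the optimum: design uses 265 of 271 (slack = 6); budget uses 254 of 254 (binding); production uses 217 of 217 (binding); airtime uses 117 of 125 (slack = 8).
By complementary slackness, y = 0 for the non-binding constraints.
Dual feasibility on the basic columns requires 6·y_budget + 5·y_production = 61, 2·y_budget + 2·y_production = 22.
This yields shadow prices y_budget = 6, y_production = 5.
Shadow price of budget = 6.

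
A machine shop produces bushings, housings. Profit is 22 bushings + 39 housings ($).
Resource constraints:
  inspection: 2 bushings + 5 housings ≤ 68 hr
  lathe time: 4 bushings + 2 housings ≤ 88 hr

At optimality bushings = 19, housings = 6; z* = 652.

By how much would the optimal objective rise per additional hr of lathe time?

Check each constraint at x*: inspection 68/68 (tight); lathe time 88/88 (tight).
The binding rows give the dual system: 2·y_inspection + 4·y_lathe time = 22 and 5·y_inspection + 2·y_lathe time = 39.
→ y_inspection = 7 and y_lathe time = 2.
Shadow price of lathe time = 2.

2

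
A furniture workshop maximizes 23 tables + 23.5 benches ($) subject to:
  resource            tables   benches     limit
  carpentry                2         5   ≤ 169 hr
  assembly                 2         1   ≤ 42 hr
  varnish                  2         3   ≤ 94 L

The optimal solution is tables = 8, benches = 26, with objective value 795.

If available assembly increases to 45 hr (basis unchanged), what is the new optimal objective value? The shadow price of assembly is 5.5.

Δb = 3, so new z* = 795 + (5.5)·(3) = 795 + 16.5 = 811.5.

811.5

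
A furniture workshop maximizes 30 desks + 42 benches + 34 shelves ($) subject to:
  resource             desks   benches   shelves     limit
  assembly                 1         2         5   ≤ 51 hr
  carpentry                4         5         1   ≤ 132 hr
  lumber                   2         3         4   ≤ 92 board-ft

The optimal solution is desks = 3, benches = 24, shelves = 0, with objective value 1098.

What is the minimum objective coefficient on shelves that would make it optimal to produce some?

At the optimum: assembly uses 51 of 51 (binding); carpentry uses 132 of 132 (binding); lumber uses 78 of 92 (slack = 14).
Since lumber is not tight, its dual is 0.
Dual feasibility on the basic columns requires 1·y_assembly + 4·y_carpentry = 30, 2·y_assembly + 5·y_carpentry = 42.
Solving: y_assembly = 6, y_carpentry = 6.
shelves enters the basis when its profit ≥ yᵀa₃ = 6·5 + 6·1 = 36.

36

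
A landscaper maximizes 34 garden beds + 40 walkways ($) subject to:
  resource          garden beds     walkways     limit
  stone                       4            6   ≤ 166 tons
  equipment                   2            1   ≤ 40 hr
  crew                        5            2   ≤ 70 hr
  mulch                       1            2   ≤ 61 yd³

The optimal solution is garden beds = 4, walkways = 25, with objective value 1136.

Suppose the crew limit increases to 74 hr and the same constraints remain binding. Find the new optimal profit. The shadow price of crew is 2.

Δb = 4, so new z* = 1136 + (2)·(4) = 1136 + 8 = 1144.

1144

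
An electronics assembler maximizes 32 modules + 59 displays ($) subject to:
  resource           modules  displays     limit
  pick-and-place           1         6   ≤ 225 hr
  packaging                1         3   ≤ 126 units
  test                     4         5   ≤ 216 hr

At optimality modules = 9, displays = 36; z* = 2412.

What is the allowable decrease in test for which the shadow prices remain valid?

28.5

Binding constraints: pick-and-place, test. The basis is B = [[1,6],[4,5]] with det -19.
Per unit decrease in test, x* moves by d = (-0.3158, 0.0526).
The basis stays optimal until modules reaches 0; allowable decrease = 28.5 hr.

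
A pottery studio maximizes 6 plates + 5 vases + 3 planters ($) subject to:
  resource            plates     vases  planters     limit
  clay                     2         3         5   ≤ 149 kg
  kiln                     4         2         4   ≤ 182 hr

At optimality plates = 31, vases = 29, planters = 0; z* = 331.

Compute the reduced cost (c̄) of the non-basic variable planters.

-6

At the optimum: clay uses 149 of 149 (binding); kiln uses 182 of 182 (binding).
Dual feasibility on the basic columns requires 2·y_clay + 4·y_kiln = 6, 3·y_clay + 2·y_kiln = 5.
Solving: y_clay = 1, y_kiln = 1.
Reduced cost of planters: c₃ − yᵀa₃ = 3 − (1·5 + 1·4) = 3 − 9 = -6.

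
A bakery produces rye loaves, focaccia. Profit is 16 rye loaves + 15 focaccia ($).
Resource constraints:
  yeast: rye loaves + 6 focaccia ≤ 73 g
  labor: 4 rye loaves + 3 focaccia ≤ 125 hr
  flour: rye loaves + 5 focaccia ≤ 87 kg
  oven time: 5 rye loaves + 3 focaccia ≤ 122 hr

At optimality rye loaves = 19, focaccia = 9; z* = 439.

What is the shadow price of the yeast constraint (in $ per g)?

1

At the optimum: yeast uses 73 of 73 (binding); labor uses 103 of 125 (slack = 22); flour uses 64 of 87 (slack = 23); oven time uses 122 of 122 (binding).
Since labor, flour are not tight, their duals are 0.
From A_Bᵀ y = c: 1·y_yeast + 5·y_oven time = 16; 6·y_yeast + 3·y_oven time = 15.
This yields shadow prices y_yeast = 1, y_oven time = 3.
Shadow price of yeast = 1.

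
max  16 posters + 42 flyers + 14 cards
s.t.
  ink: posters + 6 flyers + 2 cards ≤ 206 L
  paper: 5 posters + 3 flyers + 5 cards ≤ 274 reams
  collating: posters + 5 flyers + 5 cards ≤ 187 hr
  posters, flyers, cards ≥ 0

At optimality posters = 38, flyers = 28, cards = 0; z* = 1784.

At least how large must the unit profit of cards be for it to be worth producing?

Binding: ink and paper. Non-binding: collating (9 unused).
Since collating is not tight, its dual is 0.
From A_Bᵀ y = c: 1·y_ink + 5·y_paper = 16; 6·y_ink + 3·y_paper = 42.
This yields shadow prices y_ink = 6, y_paper = 2.
cards enters the basis when its profit ≥ yᵀa₃ = 6·2 + 2·5 = 22.

22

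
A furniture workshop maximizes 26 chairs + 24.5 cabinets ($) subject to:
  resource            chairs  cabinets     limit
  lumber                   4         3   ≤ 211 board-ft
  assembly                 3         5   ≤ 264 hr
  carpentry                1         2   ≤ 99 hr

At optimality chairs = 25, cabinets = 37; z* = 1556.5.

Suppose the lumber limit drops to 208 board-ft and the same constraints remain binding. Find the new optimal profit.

Check each constraint at x*: lumber 211/211 (tight); assembly 260/264 (slack 4); carpentry 99/99 (tight).
Slack constraints have shadow price 0 (complementary slackness).
The binding rows give the dual system: 4·y_lumber + 1·y_carpentry = 26 and 3·y_lumber + 2·y_carpentry = 24.5.
This yields shadow prices y_lumber = 5.5, y_carpentry = 4.
Δz = y_lumber·Δb = 5.5 × (-3) = -16.5, so new z* = 1556.5 − 16.5 = 1540.

1540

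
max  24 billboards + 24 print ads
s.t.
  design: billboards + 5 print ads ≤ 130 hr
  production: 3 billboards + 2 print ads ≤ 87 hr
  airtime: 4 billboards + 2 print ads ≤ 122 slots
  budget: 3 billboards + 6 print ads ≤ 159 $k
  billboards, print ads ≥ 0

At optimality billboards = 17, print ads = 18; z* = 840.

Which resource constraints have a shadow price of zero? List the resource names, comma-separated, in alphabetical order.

design: 107/130 (slack 23)
production: 87/87 (binding)
airtime: 104/122 (slack 18)
budget: 159/159 (binding)
By complementary slackness, a constraint with positive slack has shadow price 0 → airtime, design.

airtime, design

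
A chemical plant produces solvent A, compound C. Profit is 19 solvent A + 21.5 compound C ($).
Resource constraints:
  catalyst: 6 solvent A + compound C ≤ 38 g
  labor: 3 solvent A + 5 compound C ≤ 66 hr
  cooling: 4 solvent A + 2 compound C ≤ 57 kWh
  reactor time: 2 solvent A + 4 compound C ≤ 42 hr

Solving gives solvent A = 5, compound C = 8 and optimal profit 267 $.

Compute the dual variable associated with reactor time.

5

Binding: catalyst and reactor time. Non-binding: labor (11 unused), cooling (21 unused).
Since labor, cooling are not tight, their duals are 0.
From A_Bᵀ y = c: 6·y_catalyst + 2·y_reactor time = 19; 1·y_catalyst + 4·y_reactor time = 21.5.
Solving: y_catalyst = 1.5, y_reactor time = 5.
Shadow price of reactor time = 5.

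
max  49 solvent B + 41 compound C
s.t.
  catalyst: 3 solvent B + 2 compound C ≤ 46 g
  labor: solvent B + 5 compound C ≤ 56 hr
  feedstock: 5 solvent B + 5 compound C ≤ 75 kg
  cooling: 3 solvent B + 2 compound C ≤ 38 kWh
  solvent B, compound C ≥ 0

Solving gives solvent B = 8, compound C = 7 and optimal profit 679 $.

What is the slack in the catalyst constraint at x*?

catalyst used = 3·8 + 2·7 = 38; slack = 46 − 38 = 8.

8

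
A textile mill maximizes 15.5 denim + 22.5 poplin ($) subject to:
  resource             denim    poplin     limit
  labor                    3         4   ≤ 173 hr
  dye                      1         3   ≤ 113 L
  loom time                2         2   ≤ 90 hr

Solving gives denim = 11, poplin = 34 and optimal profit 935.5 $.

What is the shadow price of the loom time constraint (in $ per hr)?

At the optimum: labor uses 169 of 173 (slack = 4); dye uses 113 of 113 (binding); loom time uses 90 of 90 (binding).
Since labor is not tight, its dual is 0.
Dual feasibility on the basic columns requires 1·y_dye + 2·y_loom time = 15.5, 3·y_dye + 2·y_loom time = 22.5.
→ y_dye = 3.5 and y_loom time = 6.
Shadow price of loom time = 6.

6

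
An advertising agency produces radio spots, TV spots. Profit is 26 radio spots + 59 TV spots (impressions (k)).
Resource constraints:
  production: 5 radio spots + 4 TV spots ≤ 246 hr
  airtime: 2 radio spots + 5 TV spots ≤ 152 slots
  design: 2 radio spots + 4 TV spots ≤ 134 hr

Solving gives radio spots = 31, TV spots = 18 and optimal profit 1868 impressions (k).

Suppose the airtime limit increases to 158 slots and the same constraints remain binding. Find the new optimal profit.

At the optimum: production uses 227 of 246 (slack = 19); airtime uses 152 of 152 (binding); design uses 134 of 134 (binding).
Since production is not tight, its dual is 0.
The binding rows give the dual system: 2·y_airtime + 2·y_design = 26 and 5·y_airtime + 4·y_design = 59.
Solving: y_airtime = 7, y_design = 6.
Δz = y_airtime·Δb = 7 × (6) = 42, so new z* = 1868 + 42 = 1910.

1910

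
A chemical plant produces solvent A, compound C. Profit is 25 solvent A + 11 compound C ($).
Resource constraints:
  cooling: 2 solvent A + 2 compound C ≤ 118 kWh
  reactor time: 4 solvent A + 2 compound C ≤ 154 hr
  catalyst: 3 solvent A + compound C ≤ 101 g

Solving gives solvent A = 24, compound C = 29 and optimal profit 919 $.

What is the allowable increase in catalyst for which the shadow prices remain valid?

Binding constraints: reactor time, catalyst. The basis is B = [[4,2],[3,1]] with det -2.
Per unit increase in catalyst, x* moves by d = (1, -2).
The basis stays optimal until compound C reaches 0; allowable increase = 14.5 g.

14.5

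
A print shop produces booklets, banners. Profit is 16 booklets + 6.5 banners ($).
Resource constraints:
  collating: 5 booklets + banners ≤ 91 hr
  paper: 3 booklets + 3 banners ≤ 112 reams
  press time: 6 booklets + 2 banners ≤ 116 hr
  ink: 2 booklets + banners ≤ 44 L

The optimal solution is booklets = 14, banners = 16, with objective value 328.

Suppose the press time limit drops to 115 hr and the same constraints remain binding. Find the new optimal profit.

At the optimum: collating uses 86 of 91 (slack = 5); paper uses 90 of 112 (slack = 22); press time uses 116 of 116 (binding); ink uses 44 of 44 (binding).
By complementary slackness, y = 0 for the non-binding constraints.
Dual feasibility on the basic columns requires 6·y_press time + 2·y_ink = 16, 2·y_press time + 1·y_ink = 6.5.
Solving: y_press time = 1.5, y_ink = 3.5.
Δz = y_press time·Δb = 1.5 × (-1) = -1.5, so new z* = 328 − 1.5 = 326.5.

326.5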